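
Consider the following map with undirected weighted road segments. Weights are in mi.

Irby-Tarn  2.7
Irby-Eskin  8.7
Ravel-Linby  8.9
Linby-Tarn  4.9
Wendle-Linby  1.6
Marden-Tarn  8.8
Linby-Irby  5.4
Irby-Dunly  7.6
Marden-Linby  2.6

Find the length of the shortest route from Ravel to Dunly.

Settle nodes by increasing distance from Ravel:
Ravel: 0
Linby: 8.9  (via Ravel)
Wendle: 10.5  (via Linby)
Marden: 11.5  (via Linby)
Tarn: 13.8  (via Linby)
Irby: 14.3  (via Linby)
Dunly: 21.9  (via Irby)
Shortest route: Ravel → Linby → Irby → Dunly = 21.9 mi.

21.9 mi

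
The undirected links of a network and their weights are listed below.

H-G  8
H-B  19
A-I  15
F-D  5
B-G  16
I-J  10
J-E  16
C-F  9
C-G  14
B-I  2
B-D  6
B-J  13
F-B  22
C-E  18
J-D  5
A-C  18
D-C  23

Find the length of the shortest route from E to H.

Enumerating some paths:
E–J–I–B–H: 16+10+2+19 = 47
E–J–B–H: 16+13+19 = 48
E–J–D–B–H: 16+5+6+19 = 46
E–C–G–H: 18+14+8 = 40
Cheapest is E–C–G–H at 40.

40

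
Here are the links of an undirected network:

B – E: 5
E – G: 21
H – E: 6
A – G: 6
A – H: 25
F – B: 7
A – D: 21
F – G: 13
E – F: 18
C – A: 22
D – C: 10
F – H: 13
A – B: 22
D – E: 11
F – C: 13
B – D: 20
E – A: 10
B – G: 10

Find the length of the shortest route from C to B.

20

Enumerating some paths:
C - D - B: 10+20 = 30
C - F - B: 13+7 = 20
C - D - E - B: 10+11+5 = 26
The minimum is 20 via C - F - B.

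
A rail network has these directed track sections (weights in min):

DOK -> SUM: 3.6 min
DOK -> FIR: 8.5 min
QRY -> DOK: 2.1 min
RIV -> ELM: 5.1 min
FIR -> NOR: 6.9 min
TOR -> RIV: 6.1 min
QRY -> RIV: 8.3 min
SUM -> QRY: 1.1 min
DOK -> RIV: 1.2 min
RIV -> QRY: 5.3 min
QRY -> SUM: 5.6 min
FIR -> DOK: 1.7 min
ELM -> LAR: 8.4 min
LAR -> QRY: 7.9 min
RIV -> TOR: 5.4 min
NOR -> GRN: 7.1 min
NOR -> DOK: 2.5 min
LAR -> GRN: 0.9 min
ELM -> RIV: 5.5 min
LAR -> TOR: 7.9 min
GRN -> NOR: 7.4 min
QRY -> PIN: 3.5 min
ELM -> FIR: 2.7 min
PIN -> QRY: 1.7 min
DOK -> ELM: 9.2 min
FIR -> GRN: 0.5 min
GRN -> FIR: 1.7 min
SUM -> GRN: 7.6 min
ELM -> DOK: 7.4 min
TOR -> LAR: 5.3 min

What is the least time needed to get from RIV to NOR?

Enumerating some paths:
RIV–ELM–FIR–NOR: 5.1+2.7+6.9 = 14.7
RIV–TOR–LAR–GRN–NOR: 5.4+5.3+0.9+7.4 = 19
RIV–TOR–LAR–GRN–FIR–NOR: 5.4+5.3+0.9+1.7+6.9 = 20.2
RIV–ELM–FIR–GRN–NOR: 5.1+2.7+0.5+7.4 = 15.7
Cheapest is RIV–ELM–FIR–NOR at 14.7 min.

14.7 min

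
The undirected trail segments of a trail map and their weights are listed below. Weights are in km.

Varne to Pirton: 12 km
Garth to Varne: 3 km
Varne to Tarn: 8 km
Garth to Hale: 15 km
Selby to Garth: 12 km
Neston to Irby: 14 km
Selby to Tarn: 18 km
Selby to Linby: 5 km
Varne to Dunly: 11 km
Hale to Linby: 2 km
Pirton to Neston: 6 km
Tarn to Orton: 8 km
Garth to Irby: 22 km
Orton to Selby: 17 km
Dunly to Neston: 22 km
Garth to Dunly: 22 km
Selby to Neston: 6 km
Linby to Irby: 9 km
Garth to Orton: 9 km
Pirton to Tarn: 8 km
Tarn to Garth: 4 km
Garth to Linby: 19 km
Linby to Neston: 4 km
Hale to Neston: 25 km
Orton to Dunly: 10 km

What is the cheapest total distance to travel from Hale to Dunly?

28 km

Running Dijkstra from Hale:
Hale: 0
Linby: 2  (via Hale)
Neston: 6  (via Linby)
Selby: 7  (via Linby)
Irby: 11  (via Linby)
Pirton: 12  (via Neston)
Garth: 15  (via Hale)
Varne: 18  (via Garth)
Tarn: 19  (via Garth)
Orton: 24  (via Selby)
Dunly: 28  (via Neston)
Shortest route: Hale–Linby–Neston–Dunly = 28 km.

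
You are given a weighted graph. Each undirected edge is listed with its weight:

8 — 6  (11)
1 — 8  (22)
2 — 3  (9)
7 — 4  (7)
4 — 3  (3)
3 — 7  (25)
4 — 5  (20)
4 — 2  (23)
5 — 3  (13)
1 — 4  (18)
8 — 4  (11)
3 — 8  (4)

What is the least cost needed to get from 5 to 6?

Running Dijkstra from 5:
5: 0
3: 13  (via 5)
4: 16  (via 3)
8: 17  (via 3)
2: 22  (via 3)
7: 23  (via 4)
6: 28  (via 8)
Shortest route: 5–3–8–6 = 28.

28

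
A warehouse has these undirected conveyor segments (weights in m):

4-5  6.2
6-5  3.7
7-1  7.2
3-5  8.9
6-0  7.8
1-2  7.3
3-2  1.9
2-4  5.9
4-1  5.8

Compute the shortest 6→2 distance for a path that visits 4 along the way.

Shortest 6→4: 6 → 5 → 4 = 9.9
Best 4 to 2: 4 → 2 costing 5.9
Total via 4: 9.9 + 5.9 = 15.8 m.

15.8 m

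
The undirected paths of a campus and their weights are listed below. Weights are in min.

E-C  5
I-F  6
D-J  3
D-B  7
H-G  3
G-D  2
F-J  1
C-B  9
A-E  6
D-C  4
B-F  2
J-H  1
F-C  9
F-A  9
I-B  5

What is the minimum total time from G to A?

Candidate routes:
G - D - J - F - A: 2+3+1+9 = 15
G - D - B - F - A: 2+7+2+9 = 20
G - D - C - E - A: 2+4+5+6 = 17
G - H - J - F - A: 3+1+1+9 = 14
Cheapest is G - H - J - F - A at 14 min.

14 min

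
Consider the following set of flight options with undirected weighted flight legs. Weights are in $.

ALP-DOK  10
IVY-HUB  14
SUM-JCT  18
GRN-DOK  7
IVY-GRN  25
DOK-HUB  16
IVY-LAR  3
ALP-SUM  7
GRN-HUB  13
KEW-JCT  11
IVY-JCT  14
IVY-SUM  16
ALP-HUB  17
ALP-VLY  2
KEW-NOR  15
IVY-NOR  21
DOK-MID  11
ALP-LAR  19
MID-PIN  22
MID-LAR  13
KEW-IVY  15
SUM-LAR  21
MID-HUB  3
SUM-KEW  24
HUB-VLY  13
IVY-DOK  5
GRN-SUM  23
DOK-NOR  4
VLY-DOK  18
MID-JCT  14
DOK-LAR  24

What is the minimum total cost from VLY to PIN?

Settle nodes by increasing distance from VLY:
VLY: 0
ALP: 2  (via VLY)
SUM: 9  (via ALP)
DOK: 12  (via ALP)
HUB: 13  (via VLY)
MID: 16  (via HUB)
NOR: 16  (via DOK)
IVY: 17  (via DOK)
GRN: 19  (via DOK)
LAR: 20  (via IVY)
JCT: 27  (via SUM)
KEW: 31  (via NOR)
PIN: 38  (via MID)
Shortest route: VLY–HUB–MID–PIN = $38.

$38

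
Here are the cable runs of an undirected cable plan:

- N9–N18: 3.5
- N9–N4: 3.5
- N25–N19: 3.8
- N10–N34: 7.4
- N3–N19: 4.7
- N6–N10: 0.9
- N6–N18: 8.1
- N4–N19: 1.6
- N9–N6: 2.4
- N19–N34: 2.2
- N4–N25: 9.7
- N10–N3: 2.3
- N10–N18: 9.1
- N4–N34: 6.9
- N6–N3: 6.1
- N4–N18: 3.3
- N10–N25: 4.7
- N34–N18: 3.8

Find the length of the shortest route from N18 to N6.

5.9

Running Dijkstra from N18:
N18: 0
N4: 3.3  (via N18)
N9: 3.5  (via N18)
N34: 3.8  (via N18)
N19: 4.9  (via N4)
N6: 5.9  (via N9)
Shortest route: N18 → N9 → N6 = 5.9.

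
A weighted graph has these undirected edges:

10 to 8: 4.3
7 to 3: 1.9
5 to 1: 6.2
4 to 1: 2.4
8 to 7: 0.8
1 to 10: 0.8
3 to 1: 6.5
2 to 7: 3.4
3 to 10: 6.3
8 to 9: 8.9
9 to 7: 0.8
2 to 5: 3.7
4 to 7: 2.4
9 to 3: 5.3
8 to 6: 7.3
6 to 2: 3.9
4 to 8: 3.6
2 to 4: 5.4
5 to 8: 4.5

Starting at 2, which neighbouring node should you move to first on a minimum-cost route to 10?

Enumerating some paths:
2–5–1–10: 3.7+6.2+0.8 = 10.7
2–7–4–1–10: 3.4+2.4+2.4+0.8 = 9
2–7–8–10: 3.4+0.8+4.3 = 8.5
2–4–1–10: 5.4+2.4+0.8 = 8.6
The minimum is 8.5 via 2–7–8–10.
So from 2 the first move is to 7.

7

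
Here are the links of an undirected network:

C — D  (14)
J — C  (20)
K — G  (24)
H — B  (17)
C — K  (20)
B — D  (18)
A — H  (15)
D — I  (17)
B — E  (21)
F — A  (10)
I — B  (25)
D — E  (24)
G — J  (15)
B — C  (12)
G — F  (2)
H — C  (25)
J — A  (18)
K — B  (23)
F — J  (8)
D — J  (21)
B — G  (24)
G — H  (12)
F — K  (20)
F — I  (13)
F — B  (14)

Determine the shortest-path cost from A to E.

45

Candidate routes:
A → H → B → E: 15+17+21 = 53
A → F → B → E: 10+14+21 = 45
Cheapest is A → F → B → E at 45.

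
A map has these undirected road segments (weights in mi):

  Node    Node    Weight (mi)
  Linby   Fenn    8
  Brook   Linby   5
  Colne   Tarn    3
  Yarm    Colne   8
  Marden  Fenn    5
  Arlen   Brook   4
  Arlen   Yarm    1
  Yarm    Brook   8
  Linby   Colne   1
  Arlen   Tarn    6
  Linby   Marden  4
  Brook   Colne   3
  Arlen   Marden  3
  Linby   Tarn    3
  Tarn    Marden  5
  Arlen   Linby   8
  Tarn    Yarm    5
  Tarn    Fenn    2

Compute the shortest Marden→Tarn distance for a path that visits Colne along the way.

8 mi

Shortest Marden→Colne: Marden → Linby → Colne = 5
Best Colne to Tarn: Colne → Tarn costing 3
Total via Colne: 5 + 3 = 8 mi.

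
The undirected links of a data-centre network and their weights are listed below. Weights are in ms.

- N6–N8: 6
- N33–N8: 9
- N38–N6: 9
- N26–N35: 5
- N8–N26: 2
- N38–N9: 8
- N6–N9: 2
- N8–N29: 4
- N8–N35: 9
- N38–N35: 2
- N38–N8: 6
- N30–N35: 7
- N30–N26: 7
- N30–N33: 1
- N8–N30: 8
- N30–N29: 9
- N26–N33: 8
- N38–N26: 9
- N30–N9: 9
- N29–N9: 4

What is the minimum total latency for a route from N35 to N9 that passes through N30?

Shortest N35→N30: N35–N30 = 7
Best N30 to N9: N30–N9 costing 9
Total via N30: 7 + 9 = 16 ms.

16 ms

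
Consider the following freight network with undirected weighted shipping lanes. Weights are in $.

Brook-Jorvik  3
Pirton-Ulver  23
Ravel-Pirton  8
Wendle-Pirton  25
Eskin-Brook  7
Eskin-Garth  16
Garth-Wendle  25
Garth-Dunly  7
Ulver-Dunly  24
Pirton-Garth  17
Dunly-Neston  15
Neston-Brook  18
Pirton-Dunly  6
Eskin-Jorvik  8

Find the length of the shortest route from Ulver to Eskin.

Compare a few routes:
Ulver–Pirton–Garth–Eskin: 23+17+16 = 56
Ulver–Dunly–Garth–Eskin: 24+7+16 = 47
Ulver–Pirton–Dunly–Garth–Eskin: 23+6+7+16 = 52
The minimum is $47 via Ulver–Dunly–Garth–Eskin.

$47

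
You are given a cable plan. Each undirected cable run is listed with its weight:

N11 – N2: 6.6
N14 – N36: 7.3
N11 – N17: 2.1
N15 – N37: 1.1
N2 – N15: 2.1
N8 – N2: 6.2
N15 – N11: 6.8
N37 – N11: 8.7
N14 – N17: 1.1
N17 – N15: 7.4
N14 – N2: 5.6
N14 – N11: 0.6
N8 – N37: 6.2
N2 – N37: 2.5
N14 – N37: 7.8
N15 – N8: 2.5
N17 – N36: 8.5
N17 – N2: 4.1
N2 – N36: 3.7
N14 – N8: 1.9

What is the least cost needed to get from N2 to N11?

5.8

Shortest distances from N2:
N2: 0
N15: 2.1  (via N2)
N37: 2.5  (via N2)
N36: 3.7  (via N2)
N17: 4.1  (via N2)
N8: 4.6  (via N15)
N14: 5.2  (via N17)
N11: 5.8  (via N14)
Shortest route: N2–N17–N14–N11 = 5.8.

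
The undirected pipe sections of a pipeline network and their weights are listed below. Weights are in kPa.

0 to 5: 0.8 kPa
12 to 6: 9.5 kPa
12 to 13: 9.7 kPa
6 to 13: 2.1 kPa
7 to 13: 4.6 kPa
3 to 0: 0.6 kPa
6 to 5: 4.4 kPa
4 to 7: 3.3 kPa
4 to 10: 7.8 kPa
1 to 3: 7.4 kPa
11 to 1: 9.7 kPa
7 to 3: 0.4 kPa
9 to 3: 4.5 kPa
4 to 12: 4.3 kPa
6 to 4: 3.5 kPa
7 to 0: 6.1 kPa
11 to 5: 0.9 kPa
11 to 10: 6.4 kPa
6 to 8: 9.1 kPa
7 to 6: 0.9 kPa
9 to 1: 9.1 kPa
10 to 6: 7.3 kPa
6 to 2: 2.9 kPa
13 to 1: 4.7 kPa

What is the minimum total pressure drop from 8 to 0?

Settle nodes by increasing distance from 8:
8: 0
6: 9.1  (via 8)
7: 10  (via 6)
3: 10.4  (via 7)
0: 11  (via 3)
Shortest route: 8–6–7–3–0 = 11 kPa.

11 kPa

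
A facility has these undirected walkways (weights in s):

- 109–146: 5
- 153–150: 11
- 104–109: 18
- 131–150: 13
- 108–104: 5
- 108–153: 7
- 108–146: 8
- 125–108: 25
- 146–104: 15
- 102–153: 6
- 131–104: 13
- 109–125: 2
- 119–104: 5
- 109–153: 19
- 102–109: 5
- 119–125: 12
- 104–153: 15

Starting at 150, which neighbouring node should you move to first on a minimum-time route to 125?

153

Compare a few routes:
150–153–102–109–125: 11+6+5+2 = 24
150–153–109–125: 11+19+2 = 32
150–153–108–146–109–125: 11+7+8+5+2 = 33
Cheapest is 150–153–102–109–125 at 24 s.
So from 150 the first move is to 153.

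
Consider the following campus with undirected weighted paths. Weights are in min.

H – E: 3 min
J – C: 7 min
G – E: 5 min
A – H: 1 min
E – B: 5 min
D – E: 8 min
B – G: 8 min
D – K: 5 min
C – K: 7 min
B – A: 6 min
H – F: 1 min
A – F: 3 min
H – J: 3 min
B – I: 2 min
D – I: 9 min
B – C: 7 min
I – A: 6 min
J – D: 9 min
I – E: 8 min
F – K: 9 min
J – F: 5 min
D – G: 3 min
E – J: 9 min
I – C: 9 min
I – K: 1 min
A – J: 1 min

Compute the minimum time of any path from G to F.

Candidate routes:
G → E → H → F: 5+3+1 = 9
G → E → H → A → F: 5+3+1+3 = 12
The minimum is 9 min via G → E → H → F.

9 min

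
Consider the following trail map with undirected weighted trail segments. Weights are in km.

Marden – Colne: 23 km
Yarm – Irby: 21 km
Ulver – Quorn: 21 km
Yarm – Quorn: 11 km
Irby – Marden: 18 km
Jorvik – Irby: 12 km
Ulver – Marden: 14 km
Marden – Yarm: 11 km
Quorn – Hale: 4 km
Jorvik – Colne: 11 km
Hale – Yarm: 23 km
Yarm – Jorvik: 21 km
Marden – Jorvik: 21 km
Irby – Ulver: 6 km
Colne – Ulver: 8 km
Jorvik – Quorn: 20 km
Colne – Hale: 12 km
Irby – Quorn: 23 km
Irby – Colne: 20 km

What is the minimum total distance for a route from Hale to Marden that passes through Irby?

Best Hale to Irby: Hale → Colne → Ulver → Irby costing 26
Shortest Irby→Marden: Irby → Marden = 18
Total via Irby: 26 + 18 = 44 km.

44 km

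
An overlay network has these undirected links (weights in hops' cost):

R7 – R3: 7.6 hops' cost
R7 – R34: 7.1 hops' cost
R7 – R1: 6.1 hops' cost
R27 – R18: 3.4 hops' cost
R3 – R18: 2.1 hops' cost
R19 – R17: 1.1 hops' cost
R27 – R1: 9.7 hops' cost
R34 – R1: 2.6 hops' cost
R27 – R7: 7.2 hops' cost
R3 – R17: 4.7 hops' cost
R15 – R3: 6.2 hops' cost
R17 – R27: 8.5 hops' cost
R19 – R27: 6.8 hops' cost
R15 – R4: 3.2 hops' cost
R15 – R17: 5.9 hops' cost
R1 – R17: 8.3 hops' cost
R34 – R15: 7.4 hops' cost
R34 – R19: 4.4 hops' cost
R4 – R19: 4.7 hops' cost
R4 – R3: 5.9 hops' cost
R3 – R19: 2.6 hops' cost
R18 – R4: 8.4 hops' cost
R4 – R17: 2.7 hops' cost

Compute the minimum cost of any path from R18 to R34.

Candidate routes:
R18 → R3 → R19 → R34: 2.1+2.6+4.4 = 9.1
R18 → R3 → R17 → R19 → R34: 2.1+4.7+1.1+4.4 = 12.3
The minimum is 9.1 hops' cost via R18 → R3 → R19 → R34.

9.1 hops' cost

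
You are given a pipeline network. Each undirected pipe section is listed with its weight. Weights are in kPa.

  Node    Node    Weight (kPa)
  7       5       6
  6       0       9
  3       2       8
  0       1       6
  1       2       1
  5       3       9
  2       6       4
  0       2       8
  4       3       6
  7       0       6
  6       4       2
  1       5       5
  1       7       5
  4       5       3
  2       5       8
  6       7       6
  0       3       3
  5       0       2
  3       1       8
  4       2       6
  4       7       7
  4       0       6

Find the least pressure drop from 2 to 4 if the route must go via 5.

Best 2 to 5: 2 → 1 → 5 costing 6
Best 5 to 4: 5 → 4 costing 3
Total via 5: 6 + 3 = 9 kPa.

9 kPa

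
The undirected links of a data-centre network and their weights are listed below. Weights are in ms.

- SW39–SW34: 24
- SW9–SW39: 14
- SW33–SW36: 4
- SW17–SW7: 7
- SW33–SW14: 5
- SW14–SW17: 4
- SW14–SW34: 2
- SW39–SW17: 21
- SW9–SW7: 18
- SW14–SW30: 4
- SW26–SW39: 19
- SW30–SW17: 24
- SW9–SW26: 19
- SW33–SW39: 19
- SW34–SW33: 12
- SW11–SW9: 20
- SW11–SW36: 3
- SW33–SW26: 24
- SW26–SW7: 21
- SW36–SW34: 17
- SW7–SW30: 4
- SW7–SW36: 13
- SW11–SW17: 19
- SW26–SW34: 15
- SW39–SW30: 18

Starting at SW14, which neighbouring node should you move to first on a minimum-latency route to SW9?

SW30

Compare a few routes:
SW14–SW17–SW7–SW9: 4+7+18 = 29
SW14–SW30–SW7–SW9: 4+4+18 = 26
Cheapest is SW14–SW30–SW7–SW9 at 26 ms.
So from SW14 the first move is to SW30.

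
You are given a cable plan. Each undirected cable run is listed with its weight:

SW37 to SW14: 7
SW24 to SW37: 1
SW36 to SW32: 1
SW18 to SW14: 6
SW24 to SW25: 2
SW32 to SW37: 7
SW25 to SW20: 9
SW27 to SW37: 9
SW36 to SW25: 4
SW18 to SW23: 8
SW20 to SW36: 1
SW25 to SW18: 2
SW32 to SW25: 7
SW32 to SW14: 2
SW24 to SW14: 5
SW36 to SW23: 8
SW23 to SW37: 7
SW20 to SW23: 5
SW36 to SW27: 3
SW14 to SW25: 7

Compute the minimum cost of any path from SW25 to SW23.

Enumerating some paths:
SW25 → SW36 → SW23: 4+8 = 12
SW25 → SW18 → SW23: 2+8 = 10
The minimum is 10 via SW25 → SW18 → SW23.

10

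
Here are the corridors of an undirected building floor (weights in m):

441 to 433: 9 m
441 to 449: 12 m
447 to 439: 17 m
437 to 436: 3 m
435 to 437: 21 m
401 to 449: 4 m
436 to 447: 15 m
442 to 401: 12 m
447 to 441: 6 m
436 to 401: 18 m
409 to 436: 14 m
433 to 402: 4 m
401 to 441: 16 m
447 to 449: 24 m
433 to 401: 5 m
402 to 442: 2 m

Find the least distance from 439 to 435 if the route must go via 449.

81 m

Best 439 to 449: 439–447–441–449 costing 35
Shortest 449→435: 449–401–436–437–435 = 46
Total via 449: 35 + 46 = 81 m.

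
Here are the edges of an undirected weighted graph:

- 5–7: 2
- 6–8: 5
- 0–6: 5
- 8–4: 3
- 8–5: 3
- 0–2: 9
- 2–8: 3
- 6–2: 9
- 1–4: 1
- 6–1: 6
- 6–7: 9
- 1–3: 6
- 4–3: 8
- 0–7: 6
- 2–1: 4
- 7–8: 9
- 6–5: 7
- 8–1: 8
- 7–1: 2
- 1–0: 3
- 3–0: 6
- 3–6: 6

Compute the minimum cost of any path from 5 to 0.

Shortest distances from 5:
5: 0
7: 2  (via 5)
8: 3  (via 5)
1: 4  (via 7)
4: 5  (via 1)
2: 6  (via 8)
0: 7  (via 1)
Shortest route: 5 → 7 → 1 → 0 = 7.

7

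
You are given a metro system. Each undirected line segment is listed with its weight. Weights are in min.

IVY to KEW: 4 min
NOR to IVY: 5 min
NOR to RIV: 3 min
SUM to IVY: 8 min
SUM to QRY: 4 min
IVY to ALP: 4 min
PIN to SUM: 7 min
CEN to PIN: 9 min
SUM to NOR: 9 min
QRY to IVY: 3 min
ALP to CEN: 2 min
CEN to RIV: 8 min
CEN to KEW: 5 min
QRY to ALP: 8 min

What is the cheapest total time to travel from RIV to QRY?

11 min

Candidate routes:
RIV–NOR–SUM–QRY: 3+9+4 = 16
RIV–CEN–ALP–QRY: 8+2+8 = 18
RIV–CEN–ALP–IVY–QRY: 8+2+4+3 = 17
RIV–NOR–IVY–QRY: 3+5+3 = 11
The minimum is 11 min via RIV–NOR–IVY–QRY.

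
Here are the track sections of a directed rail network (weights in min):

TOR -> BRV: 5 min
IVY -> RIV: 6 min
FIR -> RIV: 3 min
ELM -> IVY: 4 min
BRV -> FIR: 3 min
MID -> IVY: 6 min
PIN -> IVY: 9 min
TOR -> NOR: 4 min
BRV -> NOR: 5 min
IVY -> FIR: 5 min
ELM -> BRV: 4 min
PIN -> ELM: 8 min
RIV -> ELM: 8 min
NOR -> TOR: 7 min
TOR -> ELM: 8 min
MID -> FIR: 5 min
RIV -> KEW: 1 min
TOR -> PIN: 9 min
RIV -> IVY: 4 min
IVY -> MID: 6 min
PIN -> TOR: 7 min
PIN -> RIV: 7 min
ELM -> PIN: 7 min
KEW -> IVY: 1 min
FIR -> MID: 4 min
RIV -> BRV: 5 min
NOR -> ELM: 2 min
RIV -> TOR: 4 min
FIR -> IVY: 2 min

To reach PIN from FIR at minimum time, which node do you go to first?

Compare a few routes:
FIR–RIV–ELM–PIN: 3+8+7 = 18
FIR–RIV–TOR–PIN: 3+4+9 = 16
The minimum is 16 min via FIR–RIV–TOR–PIN.
So from FIR the first move is to RIV.

RIV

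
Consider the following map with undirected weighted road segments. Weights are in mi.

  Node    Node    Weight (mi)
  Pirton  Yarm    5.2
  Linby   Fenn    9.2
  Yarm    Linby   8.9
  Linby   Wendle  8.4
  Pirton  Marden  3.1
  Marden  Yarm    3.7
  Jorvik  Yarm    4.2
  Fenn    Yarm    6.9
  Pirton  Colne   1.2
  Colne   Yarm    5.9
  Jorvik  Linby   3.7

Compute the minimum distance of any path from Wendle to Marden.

Shortest distances from Wendle:
Wendle: 0
Linby: 8.4  (via Wendle)
Jorvik: 12.1  (via Linby)
Yarm: 16.3  (via Jorvik)
Fenn: 17.6  (via Linby)
Marden: 20  (via Yarm)
Shortest route: Wendle–Linby–Jorvik–Yarm–Marden = 20 mi.

20 mi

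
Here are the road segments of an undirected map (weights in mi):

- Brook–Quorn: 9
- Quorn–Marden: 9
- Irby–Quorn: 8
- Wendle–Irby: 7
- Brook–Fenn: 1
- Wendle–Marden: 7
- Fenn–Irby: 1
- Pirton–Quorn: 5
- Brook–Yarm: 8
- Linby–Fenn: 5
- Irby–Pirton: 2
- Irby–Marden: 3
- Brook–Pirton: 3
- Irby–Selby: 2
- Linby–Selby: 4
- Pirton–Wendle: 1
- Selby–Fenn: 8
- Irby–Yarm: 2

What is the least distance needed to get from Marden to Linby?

9 mi

Shortest distances from Marden:
Marden: 0
Irby: 3  (via Marden)
Fenn: 4  (via Irby)
Pirton: 5  (via Irby)
Brook: 5  (via Fenn)
Yarm: 5  (via Irby)
Selby: 5  (via Irby)
Wendle: 6  (via Pirton)
Linby: 9  (via Fenn)
Shortest route: Marden → Irby → Fenn → Linby = 9 mi.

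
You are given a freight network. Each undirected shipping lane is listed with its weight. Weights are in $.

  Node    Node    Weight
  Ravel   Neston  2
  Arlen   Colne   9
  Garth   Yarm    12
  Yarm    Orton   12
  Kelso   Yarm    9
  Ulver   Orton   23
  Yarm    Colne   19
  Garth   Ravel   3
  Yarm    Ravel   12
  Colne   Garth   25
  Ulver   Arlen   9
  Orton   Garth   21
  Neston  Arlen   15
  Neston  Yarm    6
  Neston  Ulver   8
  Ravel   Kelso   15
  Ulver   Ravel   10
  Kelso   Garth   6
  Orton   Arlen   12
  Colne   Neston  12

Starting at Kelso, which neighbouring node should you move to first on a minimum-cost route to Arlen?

Garth

Candidate routes:
Kelso–Garth–Ravel–Ulver–Arlen: 6+3+10+9 = 28
Kelso–Garth–Ravel–Neston–Ulver–Arlen: 6+3+2+8+9 = 28
Kelso–Garth–Ravel–Neston–Arlen: 6+3+2+15 = 26
The minimum is $26 via Kelso–Garth–Ravel–Neston–Arlen.
So from Kelso the first move is to Garth.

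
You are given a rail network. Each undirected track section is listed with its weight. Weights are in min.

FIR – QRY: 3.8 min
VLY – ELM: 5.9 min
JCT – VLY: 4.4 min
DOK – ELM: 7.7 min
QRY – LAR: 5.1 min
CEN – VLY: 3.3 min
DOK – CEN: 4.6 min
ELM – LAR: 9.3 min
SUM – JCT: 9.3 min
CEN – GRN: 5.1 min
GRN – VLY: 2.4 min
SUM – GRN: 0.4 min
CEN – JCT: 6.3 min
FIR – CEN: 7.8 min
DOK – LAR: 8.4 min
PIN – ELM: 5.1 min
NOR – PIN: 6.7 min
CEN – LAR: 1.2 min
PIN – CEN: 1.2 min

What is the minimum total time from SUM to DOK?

Running Dijkstra from SUM:
SUM: 0
GRN: 0.4  (via SUM)
VLY: 2.8  (via GRN)
CEN: 5.5  (via GRN)
LAR: 6.7  (via CEN)
PIN: 6.7  (via CEN)
JCT: 7.2  (via VLY)
ELM: 8.7  (via VLY)
DOK: 10.1  (via CEN)
Shortest route: SUM–GRN–CEN–DOK = 10.1 min.

10.1 min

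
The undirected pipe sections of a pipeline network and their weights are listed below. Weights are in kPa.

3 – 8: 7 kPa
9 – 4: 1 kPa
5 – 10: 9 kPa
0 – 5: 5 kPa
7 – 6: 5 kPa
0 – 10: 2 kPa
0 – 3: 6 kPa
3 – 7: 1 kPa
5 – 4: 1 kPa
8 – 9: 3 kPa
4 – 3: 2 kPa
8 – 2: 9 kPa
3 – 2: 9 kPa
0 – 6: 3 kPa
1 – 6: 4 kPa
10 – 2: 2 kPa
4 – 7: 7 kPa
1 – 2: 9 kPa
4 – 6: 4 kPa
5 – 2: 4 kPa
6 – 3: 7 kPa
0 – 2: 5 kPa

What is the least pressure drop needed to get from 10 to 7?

9 kPa

Settle nodes by increasing distance from 10:
10: 0
0: 2  (via 10)
2: 2  (via 10)
6: 5  (via 0)
5: 6  (via 2)
4: 7  (via 5)
3: 8  (via 0)
9: 8  (via 4)
1: 9  (via 6)
7: 9  (via 3)
Shortest route: 10 → 0 → 3 → 7 = 9 kPa.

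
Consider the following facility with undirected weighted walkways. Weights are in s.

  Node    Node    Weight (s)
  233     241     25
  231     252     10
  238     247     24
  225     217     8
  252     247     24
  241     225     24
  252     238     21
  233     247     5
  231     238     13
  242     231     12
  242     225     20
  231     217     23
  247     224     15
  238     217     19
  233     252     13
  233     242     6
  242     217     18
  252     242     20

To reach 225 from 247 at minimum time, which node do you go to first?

233

Compare a few routes:
247 - 238 - 217 - 225: 24+19+8 = 51
247 - 233 - 242 - 217 - 225: 5+6+18+8 = 37
247 - 233 - 242 - 225: 5+6+20 = 31
The minimum is 31 s via 247 - 233 - 242 - 225.
So from 247 the first move is to 233.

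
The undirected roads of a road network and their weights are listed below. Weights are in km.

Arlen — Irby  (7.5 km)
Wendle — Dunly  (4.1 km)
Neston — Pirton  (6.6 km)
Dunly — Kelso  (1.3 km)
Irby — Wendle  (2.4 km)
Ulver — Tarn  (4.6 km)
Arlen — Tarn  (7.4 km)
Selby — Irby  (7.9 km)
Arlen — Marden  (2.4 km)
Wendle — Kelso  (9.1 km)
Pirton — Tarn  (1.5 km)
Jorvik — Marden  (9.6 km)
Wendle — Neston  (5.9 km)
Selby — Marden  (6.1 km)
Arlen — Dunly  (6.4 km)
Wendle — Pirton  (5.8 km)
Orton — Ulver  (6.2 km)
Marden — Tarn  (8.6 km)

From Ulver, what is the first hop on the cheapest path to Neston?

Tarn

Candidate routes:
Ulver–Tarn–Pirton–Wendle–Neston: 4.6+1.5+5.8+5.9 = 17.8
Ulver–Tarn–Pirton–Neston: 4.6+1.5+6.6 = 12.7
Cheapest is Ulver–Tarn–Pirton–Neston at 12.7 km.
So from Ulver the first move is to Tarn.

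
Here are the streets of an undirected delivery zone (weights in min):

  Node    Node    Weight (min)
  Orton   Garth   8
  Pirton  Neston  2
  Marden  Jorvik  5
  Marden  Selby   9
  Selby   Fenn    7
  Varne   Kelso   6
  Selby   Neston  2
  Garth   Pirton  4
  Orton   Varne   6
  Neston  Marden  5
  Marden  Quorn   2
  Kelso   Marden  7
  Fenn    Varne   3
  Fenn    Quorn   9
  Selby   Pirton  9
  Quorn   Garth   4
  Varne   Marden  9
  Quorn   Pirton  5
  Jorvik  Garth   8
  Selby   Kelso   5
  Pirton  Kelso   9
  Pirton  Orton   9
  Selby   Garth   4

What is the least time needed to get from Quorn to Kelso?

9 min

Settle nodes by increasing distance from Quorn:
Quorn: 0
Marden: 2  (via Quorn)
Garth: 4  (via Quorn)
Pirton: 5  (via Quorn)
Jorvik: 7  (via Marden)
Neston: 7  (via Marden)
Selby: 8  (via Garth)
Fenn: 9  (via Quorn)
Kelso: 9  (via Marden)
Shortest route: Quorn–Marden–Kelso = 9 min.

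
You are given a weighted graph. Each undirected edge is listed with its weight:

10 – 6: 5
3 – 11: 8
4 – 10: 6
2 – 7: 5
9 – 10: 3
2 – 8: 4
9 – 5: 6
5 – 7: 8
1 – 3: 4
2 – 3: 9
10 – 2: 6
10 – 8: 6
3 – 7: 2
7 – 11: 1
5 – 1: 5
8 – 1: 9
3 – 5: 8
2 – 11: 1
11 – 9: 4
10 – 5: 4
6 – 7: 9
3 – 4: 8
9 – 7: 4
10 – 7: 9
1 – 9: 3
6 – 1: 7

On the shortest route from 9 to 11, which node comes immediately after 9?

11

Enumerating some paths:
9 - 7 - 11: 4+1 = 5
9 - 11: 4 = 4
9 - 10 - 2 - 11: 3+6+1 = 10
The minimum is 4 via 9 - 11.
So from 9 the first move is to 11.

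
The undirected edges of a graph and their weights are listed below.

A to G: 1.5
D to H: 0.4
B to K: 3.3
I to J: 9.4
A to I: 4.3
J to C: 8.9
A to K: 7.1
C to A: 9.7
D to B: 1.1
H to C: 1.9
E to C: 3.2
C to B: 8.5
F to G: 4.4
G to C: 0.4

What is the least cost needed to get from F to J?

Running Dijkstra from F:
F: 0
G: 4.4  (via F)
C: 4.8  (via G)
A: 5.9  (via G)
H: 6.7  (via C)
D: 7.1  (via H)
E: 8  (via C)
B: 8.2  (via D)
I: 10.2  (via A)
K: 11.5  (via B)
J: 13.7  (via C)
Shortest route: F–G–C–J = 13.7.

13.7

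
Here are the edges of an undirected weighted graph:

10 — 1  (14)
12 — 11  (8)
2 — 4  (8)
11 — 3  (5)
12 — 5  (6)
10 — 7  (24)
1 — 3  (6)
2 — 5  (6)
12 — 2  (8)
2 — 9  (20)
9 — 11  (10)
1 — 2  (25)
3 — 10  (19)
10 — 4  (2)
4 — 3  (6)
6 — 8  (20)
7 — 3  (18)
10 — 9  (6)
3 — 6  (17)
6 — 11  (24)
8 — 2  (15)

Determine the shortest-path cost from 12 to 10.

18

Enumerating some paths:
12 → 2 → 4 → 10: 8+8+2 = 18
12 → 11 → 3 → 4 → 10: 8+5+6+2 = 21
The minimum is 18 via 12 → 2 → 4 → 10.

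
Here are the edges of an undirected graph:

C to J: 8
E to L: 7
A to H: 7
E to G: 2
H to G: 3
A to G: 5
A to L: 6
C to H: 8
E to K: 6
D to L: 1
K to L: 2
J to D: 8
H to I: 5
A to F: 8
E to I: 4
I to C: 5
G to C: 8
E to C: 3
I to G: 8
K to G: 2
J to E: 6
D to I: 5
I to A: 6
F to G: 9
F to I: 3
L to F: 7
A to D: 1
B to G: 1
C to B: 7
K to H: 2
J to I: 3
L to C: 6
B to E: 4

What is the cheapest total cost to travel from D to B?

Running Dijkstra from D:
D: 0
A: 1  (via D)
L: 1  (via D)
K: 3  (via L)
G: 5  (via K)
H: 5  (via K)
I: 5  (via D)
B: 6  (via G)
Shortest route: D → L → K → G → B = 6.

6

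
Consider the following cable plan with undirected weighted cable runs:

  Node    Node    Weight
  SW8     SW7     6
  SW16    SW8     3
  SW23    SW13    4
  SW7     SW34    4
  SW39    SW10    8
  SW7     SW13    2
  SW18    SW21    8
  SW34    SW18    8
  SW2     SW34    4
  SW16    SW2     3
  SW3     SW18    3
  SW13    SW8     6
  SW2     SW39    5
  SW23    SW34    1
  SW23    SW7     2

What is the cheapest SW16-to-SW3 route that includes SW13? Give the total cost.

25

Best SW16 to SW13: SW16–SW8–SW13 costing 9
Best SW13 to SW3: SW13–SW23–SW34–SW18–SW3 costing 16
Total via SW13: 9 + 16 = 25.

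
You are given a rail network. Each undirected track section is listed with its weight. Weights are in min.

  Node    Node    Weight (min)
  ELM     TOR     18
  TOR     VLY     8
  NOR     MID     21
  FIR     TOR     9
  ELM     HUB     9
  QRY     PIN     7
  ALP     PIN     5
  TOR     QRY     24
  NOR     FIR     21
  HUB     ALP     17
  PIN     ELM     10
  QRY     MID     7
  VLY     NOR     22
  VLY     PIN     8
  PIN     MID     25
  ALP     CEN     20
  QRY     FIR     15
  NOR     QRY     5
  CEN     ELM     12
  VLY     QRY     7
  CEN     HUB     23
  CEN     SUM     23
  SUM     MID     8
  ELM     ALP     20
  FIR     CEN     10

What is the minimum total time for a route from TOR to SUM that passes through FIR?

Best TOR to FIR: TOR → FIR costing 9
Best FIR to SUM: FIR → QRY → MID → SUM costing 30
Total via FIR: 9 + 30 = 39 min.

39 min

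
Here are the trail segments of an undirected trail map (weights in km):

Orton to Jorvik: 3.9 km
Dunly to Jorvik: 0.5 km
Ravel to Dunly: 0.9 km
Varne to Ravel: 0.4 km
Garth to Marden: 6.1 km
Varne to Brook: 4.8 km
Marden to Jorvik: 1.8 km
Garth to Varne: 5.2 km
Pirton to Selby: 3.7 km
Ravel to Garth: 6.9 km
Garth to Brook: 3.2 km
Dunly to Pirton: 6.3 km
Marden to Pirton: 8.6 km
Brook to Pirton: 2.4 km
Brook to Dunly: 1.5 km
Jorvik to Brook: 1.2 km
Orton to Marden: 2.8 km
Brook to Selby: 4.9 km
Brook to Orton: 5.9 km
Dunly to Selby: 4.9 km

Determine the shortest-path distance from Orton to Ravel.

Settle nodes by increasing distance from Orton:
Orton: 0
Marden: 2.8  (via Orton)
Jorvik: 3.9  (via Orton)
Dunly: 4.4  (via Jorvik)
Brook: 5.1  (via Jorvik)
Ravel: 5.3  (via Dunly)
Shortest route: Orton–Jorvik–Dunly–Ravel = 5.3 km.

5.3 km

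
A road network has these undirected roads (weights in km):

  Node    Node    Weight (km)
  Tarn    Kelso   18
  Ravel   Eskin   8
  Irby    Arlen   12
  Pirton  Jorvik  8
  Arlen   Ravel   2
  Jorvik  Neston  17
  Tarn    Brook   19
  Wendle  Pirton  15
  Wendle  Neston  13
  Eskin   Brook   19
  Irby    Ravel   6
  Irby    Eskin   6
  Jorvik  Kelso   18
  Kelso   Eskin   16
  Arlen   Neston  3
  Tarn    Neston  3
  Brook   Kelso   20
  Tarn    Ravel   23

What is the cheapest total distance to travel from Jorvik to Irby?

Compare a few routes:
Jorvik - Neston - Arlen - Irby: 17+3+12 = 32
Jorvik - Neston - Arlen - Ravel - Eskin - Irby: 17+3+2+8+6 = 36
Jorvik - Kelso - Eskin - Irby: 18+16+6 = 40
Jorvik - Neston - Arlen - Ravel - Irby: 17+3+2+6 = 28
The minimum is 28 km via Jorvik - Neston - Arlen - Ravel - Irby.

28 km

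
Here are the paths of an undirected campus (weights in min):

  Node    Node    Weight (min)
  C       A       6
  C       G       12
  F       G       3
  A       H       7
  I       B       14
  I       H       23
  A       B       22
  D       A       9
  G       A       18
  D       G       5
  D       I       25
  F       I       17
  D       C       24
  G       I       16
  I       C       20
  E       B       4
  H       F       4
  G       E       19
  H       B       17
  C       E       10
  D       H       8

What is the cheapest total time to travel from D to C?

15 min

Running Dijkstra from D:
D: 0
G: 5  (via D)
F: 8  (via G)
H: 8  (via D)
A: 9  (via D)
C: 15  (via A)
Shortest route: D–A–C = 15 min.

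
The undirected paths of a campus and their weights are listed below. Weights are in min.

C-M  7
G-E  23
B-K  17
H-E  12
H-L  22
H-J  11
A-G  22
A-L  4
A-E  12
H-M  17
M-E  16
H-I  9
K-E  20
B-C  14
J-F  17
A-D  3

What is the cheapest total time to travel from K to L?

36 min

Compare a few routes:
K - E - A - L: 20+12+4 = 36
K - E - H - L: 20+12+22 = 54
The minimum is 36 min via K - E - A - L.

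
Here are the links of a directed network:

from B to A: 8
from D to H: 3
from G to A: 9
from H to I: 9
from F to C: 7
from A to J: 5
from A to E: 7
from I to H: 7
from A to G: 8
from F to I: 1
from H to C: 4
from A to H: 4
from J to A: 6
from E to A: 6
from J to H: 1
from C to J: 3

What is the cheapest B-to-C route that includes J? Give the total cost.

Shortest B→J: B → A → J = 13
Best J to C: J → H → C costing 5
Total via J: 13 + 5 = 18.

18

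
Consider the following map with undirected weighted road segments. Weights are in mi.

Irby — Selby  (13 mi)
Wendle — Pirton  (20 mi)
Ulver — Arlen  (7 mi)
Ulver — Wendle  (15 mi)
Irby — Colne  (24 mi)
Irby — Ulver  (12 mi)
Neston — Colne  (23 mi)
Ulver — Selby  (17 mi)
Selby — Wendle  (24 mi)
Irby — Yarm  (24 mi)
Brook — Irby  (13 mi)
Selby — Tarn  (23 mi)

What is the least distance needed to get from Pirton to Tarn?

Enumerating some paths:
Pirton - Wendle - Ulver - Selby - Tarn: 20+15+17+23 = 75
Pirton - Wendle - Selby - Tarn: 20+24+23 = 67
Cheapest is Pirton - Wendle - Selby - Tarn at 67 mi.

67 mi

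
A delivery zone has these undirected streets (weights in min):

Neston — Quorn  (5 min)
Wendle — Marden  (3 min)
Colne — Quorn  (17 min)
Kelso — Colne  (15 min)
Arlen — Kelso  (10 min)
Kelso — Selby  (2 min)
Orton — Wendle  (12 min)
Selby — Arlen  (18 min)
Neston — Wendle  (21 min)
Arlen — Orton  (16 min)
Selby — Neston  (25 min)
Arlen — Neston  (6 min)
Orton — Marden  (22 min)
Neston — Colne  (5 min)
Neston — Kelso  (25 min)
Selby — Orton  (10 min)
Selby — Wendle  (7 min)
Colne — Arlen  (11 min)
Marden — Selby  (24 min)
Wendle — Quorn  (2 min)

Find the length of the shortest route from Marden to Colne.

15 min

Enumerating some paths:
Marden → Wendle → Selby → Kelso → Colne: 3+7+2+15 = 27
Marden → Wendle → Quorn → Colne: 3+2+17 = 22
Marden → Wendle → Quorn → Neston → Colne: 3+2+5+5 = 15
Marden → Wendle → Quorn → Neston → Arlen → Colne: 3+2+5+6+11 = 27
The minimum is 15 min via Marden → Wendle → Quorn → Neston → Colne.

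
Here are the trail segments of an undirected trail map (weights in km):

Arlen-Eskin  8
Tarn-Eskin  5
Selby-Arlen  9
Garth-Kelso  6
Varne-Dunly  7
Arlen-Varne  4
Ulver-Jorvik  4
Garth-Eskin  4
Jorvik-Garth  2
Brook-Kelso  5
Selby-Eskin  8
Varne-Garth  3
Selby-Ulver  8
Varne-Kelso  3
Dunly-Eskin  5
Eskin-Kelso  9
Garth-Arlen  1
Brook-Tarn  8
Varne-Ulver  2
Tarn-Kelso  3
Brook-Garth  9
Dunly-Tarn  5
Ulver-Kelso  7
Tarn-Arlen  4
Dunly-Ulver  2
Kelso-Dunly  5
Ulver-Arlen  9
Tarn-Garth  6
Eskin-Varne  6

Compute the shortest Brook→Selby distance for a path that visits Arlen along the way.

19 km

Best Brook to Arlen: Brook–Garth–Arlen costing 10
Best Arlen to Selby: Arlen–Selby costing 9
Total via Arlen: 10 + 9 = 19 km.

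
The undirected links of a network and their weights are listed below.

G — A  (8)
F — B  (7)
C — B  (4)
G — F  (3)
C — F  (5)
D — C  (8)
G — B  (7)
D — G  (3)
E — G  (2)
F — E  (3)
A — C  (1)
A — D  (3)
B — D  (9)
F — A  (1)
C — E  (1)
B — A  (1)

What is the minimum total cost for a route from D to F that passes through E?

Shortest D→E: D → G → E = 5
Best E to F: E → F costing 3
Total via E: 5 + 3 = 8.

8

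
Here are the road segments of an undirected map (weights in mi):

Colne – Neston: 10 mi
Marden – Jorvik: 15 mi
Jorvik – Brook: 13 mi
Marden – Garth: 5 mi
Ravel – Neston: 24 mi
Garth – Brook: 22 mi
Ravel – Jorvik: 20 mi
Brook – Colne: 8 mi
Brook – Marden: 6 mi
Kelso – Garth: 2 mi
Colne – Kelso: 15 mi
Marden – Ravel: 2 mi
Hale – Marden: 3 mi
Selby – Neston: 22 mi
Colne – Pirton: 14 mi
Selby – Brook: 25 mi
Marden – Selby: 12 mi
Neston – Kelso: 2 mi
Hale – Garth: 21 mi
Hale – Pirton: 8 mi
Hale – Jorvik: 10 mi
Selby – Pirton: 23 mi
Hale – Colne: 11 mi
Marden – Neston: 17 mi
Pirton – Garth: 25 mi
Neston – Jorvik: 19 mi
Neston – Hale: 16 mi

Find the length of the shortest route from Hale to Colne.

11 mi

Candidate routes:
Hale - Marden - Brook - Colne: 3+6+8 = 17
Hale - Colne: 11 = 11
Hale - Pirton - Colne: 8+14 = 22
The minimum is 11 mi via Hale - Colne.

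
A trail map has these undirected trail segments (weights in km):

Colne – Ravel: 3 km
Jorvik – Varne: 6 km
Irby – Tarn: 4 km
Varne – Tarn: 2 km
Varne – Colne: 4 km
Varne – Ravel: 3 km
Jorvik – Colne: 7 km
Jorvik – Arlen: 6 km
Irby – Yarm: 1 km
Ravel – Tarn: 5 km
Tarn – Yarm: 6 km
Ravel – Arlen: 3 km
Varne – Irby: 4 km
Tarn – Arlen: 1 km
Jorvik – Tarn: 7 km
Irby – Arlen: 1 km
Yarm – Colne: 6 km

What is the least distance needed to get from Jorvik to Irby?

7 km

Running Dijkstra from Jorvik:
Jorvik: 0
Arlen: 6  (via Jorvik)
Varne: 6  (via Jorvik)
Colne: 7  (via Jorvik)
Irby: 7  (via Arlen)
Shortest route: Jorvik–Arlen–Irby = 7 km.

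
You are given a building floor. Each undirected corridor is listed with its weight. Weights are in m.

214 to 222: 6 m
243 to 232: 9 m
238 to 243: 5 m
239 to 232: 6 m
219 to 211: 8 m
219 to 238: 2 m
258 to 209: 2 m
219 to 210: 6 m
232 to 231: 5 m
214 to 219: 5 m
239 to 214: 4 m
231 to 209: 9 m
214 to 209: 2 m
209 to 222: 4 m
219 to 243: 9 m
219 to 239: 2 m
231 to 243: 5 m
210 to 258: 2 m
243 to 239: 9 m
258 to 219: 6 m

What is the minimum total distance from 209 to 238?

9 m

Settle nodes by increasing distance from 209:
209: 0
214: 2  (via 209)
258: 2  (via 209)
222: 4  (via 209)
210: 4  (via 258)
239: 6  (via 214)
219: 7  (via 214)
231: 9  (via 209)
238: 9  (via 219)
Shortest route: 209 → 214 → 219 → 238 = 9 m.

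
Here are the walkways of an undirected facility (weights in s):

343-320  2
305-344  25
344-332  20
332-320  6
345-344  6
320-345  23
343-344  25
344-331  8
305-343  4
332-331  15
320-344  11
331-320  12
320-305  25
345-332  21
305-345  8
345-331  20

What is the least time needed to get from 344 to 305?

14 s

Compare a few routes:
344 - 345 - 305: 6+8 = 14
344 - 320 - 343 - 305: 11+2+4 = 17
The minimum is 14 s via 344 - 345 - 305.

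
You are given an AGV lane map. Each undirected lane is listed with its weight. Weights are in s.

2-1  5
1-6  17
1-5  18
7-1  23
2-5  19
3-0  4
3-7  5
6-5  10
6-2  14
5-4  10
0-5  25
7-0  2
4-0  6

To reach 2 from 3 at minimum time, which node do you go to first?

7

Candidate routes:
3 → 0 → 4 → 5 → 2: 4+6+10+19 = 39
3 → 7 → 1 → 2: 5+23+5 = 33
3 → 7 → 0 → 4 → 5 → 2: 5+2+6+10+19 = 42
3 → 0 → 7 → 1 → 2: 4+2+23+5 = 34
Cheapest is 3 → 7 → 1 → 2 at 33 s.
So from 3 the first move is to 7.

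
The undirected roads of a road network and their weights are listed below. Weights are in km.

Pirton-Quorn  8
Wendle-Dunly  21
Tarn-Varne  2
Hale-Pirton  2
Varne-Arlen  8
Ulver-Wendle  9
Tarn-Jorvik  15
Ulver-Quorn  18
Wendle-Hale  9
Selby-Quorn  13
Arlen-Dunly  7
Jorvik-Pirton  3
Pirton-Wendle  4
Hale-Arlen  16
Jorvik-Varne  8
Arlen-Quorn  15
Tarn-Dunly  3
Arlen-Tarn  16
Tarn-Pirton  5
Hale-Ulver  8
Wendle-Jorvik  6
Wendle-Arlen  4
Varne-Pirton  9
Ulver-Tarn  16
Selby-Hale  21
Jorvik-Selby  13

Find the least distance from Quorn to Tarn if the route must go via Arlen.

25 km

Best Quorn to Arlen: Quorn → Arlen costing 15
Best Arlen to Tarn: Arlen → Dunly → Tarn costing 10
Total via Arlen: 15 + 10 = 25 km.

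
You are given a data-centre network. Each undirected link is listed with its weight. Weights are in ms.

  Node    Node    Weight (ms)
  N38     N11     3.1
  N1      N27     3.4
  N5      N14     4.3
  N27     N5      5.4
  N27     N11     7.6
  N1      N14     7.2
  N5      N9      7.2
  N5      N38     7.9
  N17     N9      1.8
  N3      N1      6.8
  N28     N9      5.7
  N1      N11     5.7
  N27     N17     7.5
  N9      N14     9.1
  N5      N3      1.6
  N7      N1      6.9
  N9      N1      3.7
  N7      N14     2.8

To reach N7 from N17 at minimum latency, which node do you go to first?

N9

Candidate routes:
N17 → N9 → N1 → N7: 1.8+3.7+6.9 = 12.4
N17 → N9 → N14 → N7: 1.8+9.1+2.8 = 13.7
The minimum is 12.4 ms via N17 → N9 → N1 → N7.
So from N17 the first move is to N9.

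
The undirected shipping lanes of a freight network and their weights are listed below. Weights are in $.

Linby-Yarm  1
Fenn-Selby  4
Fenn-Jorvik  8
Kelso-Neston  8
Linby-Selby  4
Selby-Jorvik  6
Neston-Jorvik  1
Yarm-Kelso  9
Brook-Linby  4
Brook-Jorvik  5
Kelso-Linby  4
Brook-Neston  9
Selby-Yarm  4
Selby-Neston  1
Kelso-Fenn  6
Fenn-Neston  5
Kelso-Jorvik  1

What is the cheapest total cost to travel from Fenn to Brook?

$11

Enumerating some paths:
Fenn → Neston → Jorvik → Brook: 5+1+5 = 11
Fenn → Selby → Linby → Brook: 4+4+4 = 12
Fenn → Jorvik → Brook: 8+5 = 13
Fenn → Kelso → Jorvik → Brook: 6+1+5 = 12
Cheapest is Fenn → Neston → Jorvik → Brook at $11.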